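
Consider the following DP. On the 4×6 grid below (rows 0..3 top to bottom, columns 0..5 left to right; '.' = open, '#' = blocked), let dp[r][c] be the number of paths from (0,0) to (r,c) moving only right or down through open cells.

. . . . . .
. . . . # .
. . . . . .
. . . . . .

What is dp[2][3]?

10

r\c   0   1   2   3   4   5
  0   1   1   1   1   1   1
  1   1   2   3   4   0   1
  2   1   3   6  10  10  11
  3   1   4  10  20  30  41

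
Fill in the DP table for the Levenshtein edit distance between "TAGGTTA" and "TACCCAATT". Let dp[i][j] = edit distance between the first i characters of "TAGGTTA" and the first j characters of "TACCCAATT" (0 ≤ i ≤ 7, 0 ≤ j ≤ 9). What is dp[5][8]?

   ''  T  A  C  C  C  A  A  T  T
''  0  1  2  3  4  5  6  7  8  9
 T  1  0  1  2  3  4  5  6  7  8
 A  2  1  0  1  2  3  4  5  6  7
 G  3  2  1  1  2  3  4  5  6  7
 G  4  3  2  2  2  3  4  5  6  7
 T  5  4  3  3  3  3  4  5  5  6
 T  6  5  4  4  4  4  4  5  5  5
 A  7  6  5  5  5  5  4  4  5  6

5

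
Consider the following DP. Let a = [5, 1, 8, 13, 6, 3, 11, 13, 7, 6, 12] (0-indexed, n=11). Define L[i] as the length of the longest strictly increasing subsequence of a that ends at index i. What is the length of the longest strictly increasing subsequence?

4

   i    0    1    2    3    4    5    6    7    8    9   10
a[i]    5    1    8   13    6    3   11   13    7    6   12
L[i]    1    1    2    3    2    2    3    4    3    3    4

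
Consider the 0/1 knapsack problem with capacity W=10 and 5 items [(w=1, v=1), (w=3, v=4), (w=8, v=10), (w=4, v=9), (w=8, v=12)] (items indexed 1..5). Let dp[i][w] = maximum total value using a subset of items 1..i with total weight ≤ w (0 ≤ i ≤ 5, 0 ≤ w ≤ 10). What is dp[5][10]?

i\w   0   1   2   3   4   5   6   7   8   9  10
  0   0   0   0   0   0   0   0   0   0   0   0
  1   0   1   1   1   1   1   1   1   1   1   1
  2   0   1   1   4   5   5   5   5   5   5   5
  3   0   1   1   4   5   5   5   5  10  11  11
  4   0   1   1   4   9  10  10  13  14  14  14
  5   0   1   1   4   9  10  10  13  14  14  14

14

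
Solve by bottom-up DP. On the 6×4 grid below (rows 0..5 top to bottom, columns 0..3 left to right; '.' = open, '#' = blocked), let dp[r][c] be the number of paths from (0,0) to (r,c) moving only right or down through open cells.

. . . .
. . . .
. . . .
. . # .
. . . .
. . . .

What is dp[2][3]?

r\c   0   1   2   3
  0   1   1   1   1
  1   1   2   3   4
  2   1   3   6  10
  3   1   4   0  10
  4   1   5   5  15
  5   1   6  11  26

10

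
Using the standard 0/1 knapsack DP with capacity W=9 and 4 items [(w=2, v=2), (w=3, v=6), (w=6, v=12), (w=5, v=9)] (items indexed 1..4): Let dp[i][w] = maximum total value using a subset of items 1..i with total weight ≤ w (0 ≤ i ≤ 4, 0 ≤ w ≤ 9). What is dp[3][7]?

i\w   0   1   2   3   4   5   6   7   8   9
  0   0   0   0   0   0   0   0   0   0   0
  1   0   0   2   2   2   2   2   2   2   2
  2   0   0   2   6   6   8   8   8   8   8
  3   0   0   2   6   6   8  12  12  14  18
  4   0   0   2   6   6   9  12  12  15  18

12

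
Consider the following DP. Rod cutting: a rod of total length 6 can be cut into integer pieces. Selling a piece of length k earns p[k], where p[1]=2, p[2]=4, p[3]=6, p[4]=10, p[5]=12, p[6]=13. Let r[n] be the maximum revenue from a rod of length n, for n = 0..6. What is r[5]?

   n    0    1    2    3    4    5    6
r[n]    0    2    4    6   10   12   14

12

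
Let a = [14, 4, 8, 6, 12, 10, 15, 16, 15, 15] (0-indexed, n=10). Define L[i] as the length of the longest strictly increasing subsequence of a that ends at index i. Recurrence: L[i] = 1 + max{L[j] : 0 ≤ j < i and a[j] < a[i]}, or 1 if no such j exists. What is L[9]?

4

   i    0    1    2    3    4    5    6    7    8    9
a[i]   14    4    8    6   12   10   15   16   15   15
L[i]    1    1    2    2    3    3    4    5    4    4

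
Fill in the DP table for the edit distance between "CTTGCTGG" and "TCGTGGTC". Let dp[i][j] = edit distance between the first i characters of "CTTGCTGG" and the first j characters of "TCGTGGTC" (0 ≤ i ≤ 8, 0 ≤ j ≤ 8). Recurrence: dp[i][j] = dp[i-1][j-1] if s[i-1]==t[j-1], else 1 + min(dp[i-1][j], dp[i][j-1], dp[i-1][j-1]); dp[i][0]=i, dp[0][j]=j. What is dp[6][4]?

   ''  T  C  G  T  G  G  T  C
''  0  1  2  3  4  5  6  7  8
 C  1  1  1  2  3  4  5  6  7
 T  2  1  2  2  2  3  4  5  6
 T  3  2  2  3  2  3  4  4  5
 G  4  3  3  2  3  2  3  4  5
 C  5  4  3  3  3  3  3  4  4
 T  6  5  4  4  3  4  4  3  4
 G  7  6  5  4  4  3  4  4  4
 G  8  7  6  5  5  4  3  4  5

3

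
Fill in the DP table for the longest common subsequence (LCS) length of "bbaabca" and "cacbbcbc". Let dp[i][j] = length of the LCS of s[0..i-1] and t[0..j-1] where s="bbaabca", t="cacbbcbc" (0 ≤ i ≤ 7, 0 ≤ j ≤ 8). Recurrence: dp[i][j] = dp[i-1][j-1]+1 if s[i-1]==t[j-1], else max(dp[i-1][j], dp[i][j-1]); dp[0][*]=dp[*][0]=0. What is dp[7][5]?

2

   ''  c  a  c  b  b  c  b  c
''  0  0  0  0  0  0  0  0  0
 b  0  0  0  0  1  1  1  1  1
 b  0  0  0  0  1  2  2  2  2
 a  0  0  1  1  1  2  2  2  2
 a  0  0  1  1  1  2  2  2  2
 b  0  0  1  1  2  2  2  3  3
 c  0  1  1  2  2  2  3  3  4
 a  0  1  2  2  2  2  3  3  4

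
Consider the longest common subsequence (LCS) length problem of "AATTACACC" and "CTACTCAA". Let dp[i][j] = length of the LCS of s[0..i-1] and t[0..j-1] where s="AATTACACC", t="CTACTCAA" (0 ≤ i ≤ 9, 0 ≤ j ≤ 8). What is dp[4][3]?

1

   ''  C  T  A  C  T  C  A  A
''  0  0  0  0  0  0  0  0  0
 A  0  0  0  1  1  1  1  1  1
 A  0  0  0  1  1  1  1  2  2
 T  0  0  1  1  1  2  2  2  2
 T  0  0  1  1  1  2  2  2  2
 A  0  0  1  2  2  2  2  3  3
 C  0  1  1  2  3  3  3  3  3
 A  0  1  1  2  3  3  3  4  4
 C  0  1  1  2  3  3  4  4  4
 C  0  1  1  2  3  3  4  4  4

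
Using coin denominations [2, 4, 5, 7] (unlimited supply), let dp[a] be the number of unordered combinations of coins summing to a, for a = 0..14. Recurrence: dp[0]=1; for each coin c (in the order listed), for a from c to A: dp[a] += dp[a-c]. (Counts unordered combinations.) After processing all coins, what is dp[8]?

3

after  coin     0     1     2     3     4     5     6     7     8     9    10    11    12    13    14
          2     1     0     1     0     1     0     1     0     1     0     1     0     1     0     1
          4     1     0     1     0     2     0     2     0     3     0     3     0     4     0     4
          5     1     0     1     0     2     1     2     1     3     2     4     2     5     3     6
          7     1     0     1     0     2     1     2     2     3     3     4     4     6     5     8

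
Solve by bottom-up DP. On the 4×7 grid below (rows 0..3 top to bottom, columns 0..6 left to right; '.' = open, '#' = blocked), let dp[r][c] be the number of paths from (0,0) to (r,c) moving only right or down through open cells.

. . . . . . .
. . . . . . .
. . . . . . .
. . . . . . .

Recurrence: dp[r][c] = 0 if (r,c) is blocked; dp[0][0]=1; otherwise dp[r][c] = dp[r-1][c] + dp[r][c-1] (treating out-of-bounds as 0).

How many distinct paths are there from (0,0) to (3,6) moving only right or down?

84

r\c   0   1   2   3   4   5   6
  0   1   1   1   1   1   1   1
  1   1   2   3   4   5   6   7
  2   1   3   6  10  15  21  28
  3   1   4  10  20  35  56  84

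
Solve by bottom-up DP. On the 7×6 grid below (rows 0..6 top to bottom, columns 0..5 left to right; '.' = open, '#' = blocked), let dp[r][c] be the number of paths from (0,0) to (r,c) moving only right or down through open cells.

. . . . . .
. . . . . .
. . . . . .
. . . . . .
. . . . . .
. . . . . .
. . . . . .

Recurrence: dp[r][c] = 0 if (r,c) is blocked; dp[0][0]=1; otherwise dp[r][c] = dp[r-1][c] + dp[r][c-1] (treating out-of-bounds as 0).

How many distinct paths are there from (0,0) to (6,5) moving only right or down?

r\c   0   1   2   3   4   5
  0   1   1   1   1   1   1
  1   1   2   3   4   5   6
  2   1   3   6  10  15  21
  3   1   4  10  20  35  56
  4   1   5  15  35  70 126
  5   1   6  21  56 126 252
  6   1   7  28  84 210 462

462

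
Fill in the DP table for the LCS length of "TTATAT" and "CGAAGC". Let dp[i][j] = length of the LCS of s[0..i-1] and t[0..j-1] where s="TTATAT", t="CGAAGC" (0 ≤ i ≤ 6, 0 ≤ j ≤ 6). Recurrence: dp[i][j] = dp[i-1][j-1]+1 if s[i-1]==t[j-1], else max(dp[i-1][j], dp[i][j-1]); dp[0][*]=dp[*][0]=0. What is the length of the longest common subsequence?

2

   ''  C  G  A  A  G  C
''  0  0  0  0  0  0  0
 T  0  0  0  0  0  0  0
 T  0  0  0  0  0  0  0
 A  0  0  0  1  1  1  1
 T  0  0  0  1  1  1  1
 A  0  0  0  1  2  2  2
 T  0  0  0  1  2  2  2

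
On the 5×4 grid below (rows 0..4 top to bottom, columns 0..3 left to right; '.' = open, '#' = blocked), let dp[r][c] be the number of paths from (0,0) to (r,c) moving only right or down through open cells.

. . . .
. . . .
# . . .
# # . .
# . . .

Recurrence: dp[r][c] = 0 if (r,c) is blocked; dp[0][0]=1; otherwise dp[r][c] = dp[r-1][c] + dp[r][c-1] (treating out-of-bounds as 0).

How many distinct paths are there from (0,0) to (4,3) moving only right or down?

19

r\c   0   1   2   3
  0   1   1   1   1
  1   1   2   3   4
  2   0   2   5   9
  3   0   0   5  14
  4   0   0   5  19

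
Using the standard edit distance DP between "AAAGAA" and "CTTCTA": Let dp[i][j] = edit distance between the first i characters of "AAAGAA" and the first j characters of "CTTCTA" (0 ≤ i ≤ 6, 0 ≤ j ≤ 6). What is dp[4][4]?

4

   ''  C  T  T  C  T  A
''  0  1  2  3  4  5  6
 A  1  1  2  3  4  5  5
 A  2  2  2  3  4  5  5
 A  3  3  3  3  4  5  5
 G  4  4  4  4  4  5  6
 A  5  5  5  5  5  5  5
 A  6  6  6  6  6  6  5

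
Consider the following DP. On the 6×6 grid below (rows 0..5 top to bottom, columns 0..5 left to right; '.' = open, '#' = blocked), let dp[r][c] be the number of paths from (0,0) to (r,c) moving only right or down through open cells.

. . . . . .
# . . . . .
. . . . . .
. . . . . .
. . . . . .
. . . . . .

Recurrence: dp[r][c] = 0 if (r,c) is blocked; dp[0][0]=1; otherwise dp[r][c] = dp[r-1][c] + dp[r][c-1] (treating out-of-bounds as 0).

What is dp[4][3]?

15

r\c   0   1   2   3   4   5
  0   1   1   1   1   1   1
  1   0   1   2   3   4   5
  2   0   1   3   6  10  15
  3   0   1   4  10  20  35
  4   0   1   5  15  35  70
  5   0   1   6  21  56 126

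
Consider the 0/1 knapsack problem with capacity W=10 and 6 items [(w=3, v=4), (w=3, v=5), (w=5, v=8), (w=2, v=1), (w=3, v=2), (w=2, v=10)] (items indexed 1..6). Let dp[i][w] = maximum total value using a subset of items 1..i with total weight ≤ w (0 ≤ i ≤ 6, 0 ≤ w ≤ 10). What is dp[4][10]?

i\w   0   1   2   3   4   5   6   7   8   9  10
  0   0   0   0   0   0   0   0   0   0   0   0
  1   0   0   0   4   4   4   4   4   4   4   4
  2   0   0   0   5   5   5   9   9   9   9   9
  3   0   0   0   5   5   8   9   9  13  13  13
  4   0   0   1   5   5   8   9   9  13  13  14
  5   0   0   1   5   5   8   9   9  13  13  14
  6   0   0  10  10  11  15  15  18  19  19  23

14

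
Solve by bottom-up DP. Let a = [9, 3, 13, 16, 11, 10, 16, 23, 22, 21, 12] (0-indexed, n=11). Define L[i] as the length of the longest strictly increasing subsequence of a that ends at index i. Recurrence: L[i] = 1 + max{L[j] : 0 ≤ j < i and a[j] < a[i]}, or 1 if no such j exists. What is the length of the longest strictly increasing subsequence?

   i    0    1    2    3    4    5    6    7    8    9   10
a[i]    9    3   13   16   11   10   16   23   22   21   12
L[i]    1    1    2    3    2    2    3    4    4    4    3

4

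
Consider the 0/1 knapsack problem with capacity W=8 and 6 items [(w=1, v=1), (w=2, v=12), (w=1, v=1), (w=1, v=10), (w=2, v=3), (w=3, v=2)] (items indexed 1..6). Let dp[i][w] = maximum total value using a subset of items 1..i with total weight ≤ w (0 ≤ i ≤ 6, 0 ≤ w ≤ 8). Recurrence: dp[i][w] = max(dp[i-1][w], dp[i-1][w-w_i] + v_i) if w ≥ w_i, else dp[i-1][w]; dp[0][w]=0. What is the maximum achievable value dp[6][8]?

i\w   0   1   2   3   4   5   6   7   8
  0   0   0   0   0   0   0   0   0   0
  1   0   1   1   1   1   1   1   1   1
  2   0   1  12  13  13  13  13  13  13
  3   0   1  12  13  14  14  14  14  14
  4   0  10  12  22  23  24  24  24  24
  5   0  10  12  22  23  25  26  27  27
  6   0  10  12  22  23  25  26  27  27

27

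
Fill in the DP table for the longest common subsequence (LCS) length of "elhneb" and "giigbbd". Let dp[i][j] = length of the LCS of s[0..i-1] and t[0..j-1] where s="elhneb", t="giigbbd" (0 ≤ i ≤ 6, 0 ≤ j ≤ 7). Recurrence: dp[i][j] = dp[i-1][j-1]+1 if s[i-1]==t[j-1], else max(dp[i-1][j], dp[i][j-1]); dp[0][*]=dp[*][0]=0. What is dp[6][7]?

1

   ''  g  i  i  g  b  b  d
''  0  0  0  0  0  0  0  0
 e  0  0  0  0  0  0  0  0
 l  0  0  0  0  0  0  0  0
 h  0  0  0  0  0  0  0  0
 n  0  0  0  0  0  0  0  0
 e  0  0  0  0  0  0  0  0
 b  0  0  0  0  0  1  1  1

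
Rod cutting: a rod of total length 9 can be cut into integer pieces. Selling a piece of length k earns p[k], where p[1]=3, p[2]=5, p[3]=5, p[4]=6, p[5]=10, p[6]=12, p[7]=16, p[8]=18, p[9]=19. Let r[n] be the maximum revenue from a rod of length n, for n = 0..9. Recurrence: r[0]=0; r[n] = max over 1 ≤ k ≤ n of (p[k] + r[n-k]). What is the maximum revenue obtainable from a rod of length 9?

   n    0    1    2    3    4    5    6    7    8    9
r[n]    0    3    6    9   12   15   18   21   24   27

27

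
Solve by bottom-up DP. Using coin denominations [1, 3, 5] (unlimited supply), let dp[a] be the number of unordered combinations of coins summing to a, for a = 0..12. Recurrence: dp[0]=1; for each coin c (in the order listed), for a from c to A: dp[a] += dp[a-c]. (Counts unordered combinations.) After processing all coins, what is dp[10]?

after  coin     0     1     2     3     4     5     6     7     8     9    10    11    12
          1     1     1     1     1     1     1     1     1     1     1     1     1     1
          3     1     1     1     2     2     2     3     3     3     4     4     4     5
          5     1     1     1     2     2     3     4     4     5     6     7     8     9

7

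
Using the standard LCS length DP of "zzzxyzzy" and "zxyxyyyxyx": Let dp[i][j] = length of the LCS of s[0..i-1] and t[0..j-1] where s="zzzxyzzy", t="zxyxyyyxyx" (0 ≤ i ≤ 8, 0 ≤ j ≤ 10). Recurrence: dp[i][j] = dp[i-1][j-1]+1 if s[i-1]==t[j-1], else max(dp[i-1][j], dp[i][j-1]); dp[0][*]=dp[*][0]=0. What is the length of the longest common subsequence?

4

   ''  z  x  y  x  y  y  y  x  y  x
''  0  0  0  0  0  0  0  0  0  0  0
 z  0  1  1  1  1  1  1  1  1  1  1
 z  0  1  1  1  1  1  1  1  1  1  1
 z  0  1  1  1  1  1  1  1  1  1  1
 x  0  1  2  2  2  2  2  2  2  2  2
 y  0  1  2  3  3  3  3  3  3  3  3
 z  0  1  2  3  3  3  3  3  3  3  3
 z  0  1  2  3  3  3  3  3  3  3  3
 y  0  1  2  3  3  4  4  4  4  4  4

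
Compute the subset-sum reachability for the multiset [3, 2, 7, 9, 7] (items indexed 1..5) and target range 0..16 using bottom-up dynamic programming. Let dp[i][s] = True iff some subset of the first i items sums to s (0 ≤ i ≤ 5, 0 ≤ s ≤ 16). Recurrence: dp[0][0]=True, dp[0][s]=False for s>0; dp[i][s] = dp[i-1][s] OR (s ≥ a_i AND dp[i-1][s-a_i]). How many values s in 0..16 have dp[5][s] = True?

i\s   0   1   2   3   4   5   6   7   8   9  10  11  12  13  14  15  16
  0   T   F   F   F   F   F   F   F   F   F   F   F   F   F   F   F   F
  1   T   F   F   T   F   F   F   F   F   F   F   F   F   F   F   F   F
  2   T   F   T   T   F   T   F   F   F   F   F   F   F   F   F   F   F
  3   T   F   T   T   F   T   F   T   F   T   T   F   T   F   F   F   F
  4   T   F   T   T   F   T   F   T   F   T   T   T   T   F   T   F   T
  5   T   F   T   T   F   T   F   T   F   T   T   T   T   F   T   F   T

11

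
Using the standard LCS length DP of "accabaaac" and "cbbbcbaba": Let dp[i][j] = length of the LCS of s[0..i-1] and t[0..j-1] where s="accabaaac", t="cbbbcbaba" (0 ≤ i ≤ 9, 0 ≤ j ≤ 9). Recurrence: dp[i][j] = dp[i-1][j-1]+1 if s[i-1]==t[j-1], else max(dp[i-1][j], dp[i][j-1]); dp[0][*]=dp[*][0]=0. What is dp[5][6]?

   ''  c  b  b  b  c  b  a  b  a
''  0  0  0  0  0  0  0  0  0  0
 a  0  0  0  0  0  0  0  1  1  1
 c  0  1  1  1  1  1  1  1  1  1
 c  0  1  1  1  1  2  2  2  2  2
 a  0  1  1  1  1  2  2  3  3  3
 b  0  1  2  2  2  2  3  3  4  4
 a  0  1  2  2  2  2  3  4  4  5
 a  0  1  2  2  2  2  3  4  4  5
 a  0  1  2  2  2  2  3  4  4  5
 c  0  1  2  2  2  3  3  4  4  5

3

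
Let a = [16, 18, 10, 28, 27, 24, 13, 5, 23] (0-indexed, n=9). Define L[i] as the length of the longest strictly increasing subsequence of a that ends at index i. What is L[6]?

   i    0    1    2    3    4    5    6    7    8
a[i]   16   18   10   28   27   24   13    5   23
L[i]    1    2    1    3    3    3    2    1    3

2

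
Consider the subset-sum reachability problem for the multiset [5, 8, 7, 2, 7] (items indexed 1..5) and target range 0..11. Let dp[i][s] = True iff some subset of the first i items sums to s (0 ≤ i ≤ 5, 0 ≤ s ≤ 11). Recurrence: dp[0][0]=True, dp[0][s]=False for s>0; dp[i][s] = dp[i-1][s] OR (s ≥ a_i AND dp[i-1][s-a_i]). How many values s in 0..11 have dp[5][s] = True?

7

i\s   0   1   2   3   4   5   6   7   8   9  10  11
  0   T   F   F   F   F   F   F   F   F   F   F   F
  1   T   F   F   F   F   T   F   F   F   F   F   F
  2   T   F   F   F   F   T   F   F   T   F   F   F
  3   T   F   F   F   F   T   F   T   T   F   F   F
  4   T   F   T   F   F   T   F   T   T   T   T   F
  5   T   F   T   F   F   T   F   T   T   T   T   F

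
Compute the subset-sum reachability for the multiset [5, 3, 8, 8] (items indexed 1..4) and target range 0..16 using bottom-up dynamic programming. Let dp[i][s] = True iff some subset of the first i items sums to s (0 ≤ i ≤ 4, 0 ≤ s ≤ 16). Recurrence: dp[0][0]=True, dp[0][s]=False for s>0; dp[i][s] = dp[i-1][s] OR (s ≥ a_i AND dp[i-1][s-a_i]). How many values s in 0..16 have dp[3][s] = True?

i\s   0   1   2   3   4   5   6   7   8   9  10  11  12  13  14  15  16
  0   T   F   F   F   F   F   F   F   F   F   F   F   F   F   F   F   F
  1   T   F   F   F   F   T   F   F   F   F   F   F   F   F   F   F   F
  2   T   F   F   T   F   T   F   F   T   F   F   F   F   F   F   F   F
  3   T   F   F   T   F   T   F   F   T   F   F   T   F   T   F   F   T
  4   T   F   F   T   F   T   F   F   T   F   F   T   F   T   F   F   T

7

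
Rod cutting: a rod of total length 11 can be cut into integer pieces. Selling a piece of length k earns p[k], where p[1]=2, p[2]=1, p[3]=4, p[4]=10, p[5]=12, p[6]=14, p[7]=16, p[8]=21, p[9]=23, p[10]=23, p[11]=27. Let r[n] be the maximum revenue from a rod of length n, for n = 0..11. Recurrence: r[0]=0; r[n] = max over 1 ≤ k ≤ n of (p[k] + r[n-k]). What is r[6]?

   n    0    1    2    3    4    5    6    7    8    9   10   11
r[n]    0    2    4    6   10   12   14   16   21   23   25   27

14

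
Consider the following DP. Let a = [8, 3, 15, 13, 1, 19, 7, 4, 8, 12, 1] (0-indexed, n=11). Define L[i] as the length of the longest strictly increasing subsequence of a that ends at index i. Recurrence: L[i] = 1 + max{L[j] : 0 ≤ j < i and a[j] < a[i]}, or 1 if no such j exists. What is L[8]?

3

   i    0    1    2    3    4    5    6    7    8    9   10
a[i]    8    3   15   13    1   19    7    4    8   12    1
L[i]    1    1    2    2    1    3    2    2    3    4    1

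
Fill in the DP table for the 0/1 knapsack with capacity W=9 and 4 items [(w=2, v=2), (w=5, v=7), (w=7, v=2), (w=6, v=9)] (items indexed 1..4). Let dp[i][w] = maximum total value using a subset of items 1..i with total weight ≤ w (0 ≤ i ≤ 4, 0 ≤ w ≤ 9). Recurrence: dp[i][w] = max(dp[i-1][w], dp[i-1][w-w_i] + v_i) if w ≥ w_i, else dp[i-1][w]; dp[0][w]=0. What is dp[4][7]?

9

i\w   0   1   2   3   4   5   6   7   8   9
  0   0   0   0   0   0   0   0   0   0   0
  1   0   0   2   2   2   2   2   2   2   2
  2   0   0   2   2   2   7   7   9   9   9
  3   0   0   2   2   2   7   7   9   9   9
  4   0   0   2   2   2   7   9   9  11  11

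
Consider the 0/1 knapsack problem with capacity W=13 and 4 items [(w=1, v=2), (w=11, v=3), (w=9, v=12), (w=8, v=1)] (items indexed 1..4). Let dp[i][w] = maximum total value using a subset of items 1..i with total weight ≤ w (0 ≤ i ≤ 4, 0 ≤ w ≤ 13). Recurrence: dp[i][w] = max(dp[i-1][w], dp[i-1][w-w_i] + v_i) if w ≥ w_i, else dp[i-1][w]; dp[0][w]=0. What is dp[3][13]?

14

i\w   0   1   2   3   4   5   6   7   8   9  10  11  12  13
  0   0   0   0   0   0   0   0   0   0   0   0   0   0   0
  1   0   2   2   2   2   2   2   2   2   2   2   2   2   2
  2   0   2   2   2   2   2   2   2   2   2   2   3   5   5
  3   0   2   2   2   2   2   2   2   2  12  14  14  14  14
  4   0   2   2   2   2   2   2   2   2  12  14  14  14  14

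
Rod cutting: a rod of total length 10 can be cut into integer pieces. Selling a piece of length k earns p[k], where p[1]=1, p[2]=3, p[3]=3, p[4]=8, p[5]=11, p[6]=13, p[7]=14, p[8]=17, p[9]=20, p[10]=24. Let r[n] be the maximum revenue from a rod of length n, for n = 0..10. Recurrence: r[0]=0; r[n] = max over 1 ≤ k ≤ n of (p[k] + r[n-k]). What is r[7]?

14

   n    0    1    2    3    4    5    6    7    8    9   10
r[n]    0    1    3    4    8   11   13   14   17   20   24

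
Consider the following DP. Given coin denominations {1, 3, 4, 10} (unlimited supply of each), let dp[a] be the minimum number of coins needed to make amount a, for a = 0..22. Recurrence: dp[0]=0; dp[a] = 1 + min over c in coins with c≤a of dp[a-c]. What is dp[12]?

 a  0  1  2  3  4  5  6  7  8  9 10 11 12 13 14 15 16 17 18 19 20 21 22
dp  0  1  2  1  1  2  2  2  2  3  1  2  3  2  2  3  3  3  3  4  2  3  4

3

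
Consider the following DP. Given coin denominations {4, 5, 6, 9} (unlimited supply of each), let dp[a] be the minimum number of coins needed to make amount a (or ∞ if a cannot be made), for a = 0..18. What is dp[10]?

 a  0  1  2  3  4  5  6  7  8  9 10 11 12 13 14 15 16 17 18
dp  0  -  -  -  1  1  1  -  2  1  2  2  2  2  2  2  3  3  2
(- denotes ∞ / unreachable)

2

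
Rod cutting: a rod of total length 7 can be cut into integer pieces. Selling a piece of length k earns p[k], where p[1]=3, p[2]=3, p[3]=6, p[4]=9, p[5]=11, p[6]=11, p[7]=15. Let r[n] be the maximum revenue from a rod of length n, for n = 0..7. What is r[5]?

15

   n    0    1    2    3    4    5    6    7
r[n]    0    3    6    9   12   15   18   21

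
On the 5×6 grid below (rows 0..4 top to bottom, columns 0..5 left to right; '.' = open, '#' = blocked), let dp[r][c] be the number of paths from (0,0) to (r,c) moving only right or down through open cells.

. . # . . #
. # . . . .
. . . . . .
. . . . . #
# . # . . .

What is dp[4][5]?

r\c   0   1   2   3   4   5
  0   1   1   0   0   0   0
  1   1   0   0   0   0   0
  2   1   1   1   1   1   1
  3   1   2   3   4   5   0
  4   0   2   0   4   9   9

9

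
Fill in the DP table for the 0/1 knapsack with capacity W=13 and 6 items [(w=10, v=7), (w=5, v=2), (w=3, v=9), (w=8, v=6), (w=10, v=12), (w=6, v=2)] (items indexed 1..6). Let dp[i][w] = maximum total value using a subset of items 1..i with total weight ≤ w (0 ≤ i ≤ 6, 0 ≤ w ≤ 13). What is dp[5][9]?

i\w   0   1   2   3   4   5   6   7   8   9  10  11  12  13
  0   0   0   0   0   0   0   0   0   0   0   0   0   0   0
  1   0   0   0   0   0   0   0   0   0   0   7   7   7   7
  2   0   0   0   0   0   2   2   2   2   2   7   7   7   7
  3   0   0   0   9   9   9   9   9  11  11  11  11  11  16
  4   0   0   0   9   9   9   9   9  11  11  11  15  15  16
  5   0   0   0   9   9   9   9   9  11  11  12  15  15  21
  6   0   0   0   9   9   9   9   9  11  11  12  15  15  21

11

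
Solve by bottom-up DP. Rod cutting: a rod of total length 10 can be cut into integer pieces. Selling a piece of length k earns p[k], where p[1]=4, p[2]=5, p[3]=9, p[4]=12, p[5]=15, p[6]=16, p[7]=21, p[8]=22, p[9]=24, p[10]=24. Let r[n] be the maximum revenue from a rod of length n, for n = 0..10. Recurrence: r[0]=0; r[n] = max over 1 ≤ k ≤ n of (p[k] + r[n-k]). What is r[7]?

   n    0    1    2    3    4    5    6    7    8    9   10
r[n]    0    4    8   12   16   20   24   28   32   36   40

28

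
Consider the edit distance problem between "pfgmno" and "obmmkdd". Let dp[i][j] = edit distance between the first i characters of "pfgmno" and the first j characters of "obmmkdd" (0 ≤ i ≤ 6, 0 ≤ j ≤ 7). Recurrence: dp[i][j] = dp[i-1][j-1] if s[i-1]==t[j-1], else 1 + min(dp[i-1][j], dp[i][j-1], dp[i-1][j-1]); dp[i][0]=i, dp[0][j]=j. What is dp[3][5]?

   ''  o  b  m  m  k  d  d
''  0  1  2  3  4  5  6  7
 p  1  1  2  3  4  5  6  7
 f  2  2  2  3  4  5  6  7
 g  3  3  3  3  4  5  6  7
 m  4  4  4  3  3  4  5  6
 n  5  5  5  4  4  4  5  6
 o  6  5  6  5  5  5  5  6

5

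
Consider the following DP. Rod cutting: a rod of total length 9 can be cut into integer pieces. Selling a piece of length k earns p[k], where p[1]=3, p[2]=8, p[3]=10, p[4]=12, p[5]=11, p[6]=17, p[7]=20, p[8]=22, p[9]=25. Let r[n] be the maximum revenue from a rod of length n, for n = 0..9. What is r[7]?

   n    0    1    2    3    4    5    6    7    8    9
r[n]    0    3    8   11   16   19   24   27   32   35

27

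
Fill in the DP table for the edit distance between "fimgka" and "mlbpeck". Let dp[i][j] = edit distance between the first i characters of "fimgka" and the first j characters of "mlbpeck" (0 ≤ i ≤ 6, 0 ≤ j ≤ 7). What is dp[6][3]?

5

   ''  m  l  b  p  e  c  k
''  0  1  2  3  4  5  6  7
 f  1  1  2  3  4  5  6  7
 i  2  2  2  3  4  5  6  7
 m  3  2  3  3  4  5  6  7
 g  4  3  3  4  4  5  6  7
 k  5  4  4  4  5  5  6  6
 a  6  5  5  5  5  6  6  7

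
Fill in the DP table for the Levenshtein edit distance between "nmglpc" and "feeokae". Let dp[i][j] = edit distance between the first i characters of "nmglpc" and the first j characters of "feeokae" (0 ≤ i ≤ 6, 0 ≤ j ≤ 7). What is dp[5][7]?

   ''  f  e  e  o  k  a  e
''  0  1  2  3  4  5  6  7
 n  1  1  2  3  4  5  6  7
 m  2  2  2  3  4  5  6  7
 g  3  3  3  3  4  5  6  7
 l  4  4  4  4  4  5  6  7
 p  5  5  5  5  5  5  6  7
 c  6  6  6  6  6  6  6  7

7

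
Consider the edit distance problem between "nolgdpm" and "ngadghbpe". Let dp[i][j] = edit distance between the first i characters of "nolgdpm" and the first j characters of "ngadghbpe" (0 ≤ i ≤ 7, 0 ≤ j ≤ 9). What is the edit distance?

   ''  n  g  a  d  g  h  b  p  e
''  0  1  2  3  4  5  6  7  8  9
 n  1  0  1  2  3  4  5  6  7  8
 o  2  1  1  2  3  4  5  6  7  8
 l  3  2  2  2  3  4  5  6  7  8
 g  4  3  2  3  3  3  4  5  6  7
 d  5  4  3  3  3  4  4  5  6  7
 p  6  5  4  4  4  4  5  5  5  6
 m  7  6  5  5  5  5  5  6  6  6

6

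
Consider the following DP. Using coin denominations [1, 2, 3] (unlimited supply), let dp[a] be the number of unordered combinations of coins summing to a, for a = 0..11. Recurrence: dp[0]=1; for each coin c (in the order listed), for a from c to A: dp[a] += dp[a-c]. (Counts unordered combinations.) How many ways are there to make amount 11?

after  coin     0     1     2     3     4     5     6     7     8     9    10    11
          1     1     1     1     1     1     1     1     1     1     1     1     1
          2     1     1     2     2     3     3     4     4     5     5     6     6
          3     1     1     2     3     4     5     7     8    10    12    14    16

16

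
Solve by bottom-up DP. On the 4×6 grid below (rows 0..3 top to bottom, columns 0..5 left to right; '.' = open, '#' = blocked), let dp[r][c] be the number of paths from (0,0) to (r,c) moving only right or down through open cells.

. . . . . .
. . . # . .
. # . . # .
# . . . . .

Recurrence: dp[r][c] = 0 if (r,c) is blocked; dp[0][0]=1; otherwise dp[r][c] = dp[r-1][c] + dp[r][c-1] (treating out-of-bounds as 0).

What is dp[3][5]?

r\c   0   1   2   3   4   5
  0   1   1   1   1   1   1
  1   1   2   3   0   1   2
  2   1   0   3   3   0   2
  3   0   0   3   6   6   8

8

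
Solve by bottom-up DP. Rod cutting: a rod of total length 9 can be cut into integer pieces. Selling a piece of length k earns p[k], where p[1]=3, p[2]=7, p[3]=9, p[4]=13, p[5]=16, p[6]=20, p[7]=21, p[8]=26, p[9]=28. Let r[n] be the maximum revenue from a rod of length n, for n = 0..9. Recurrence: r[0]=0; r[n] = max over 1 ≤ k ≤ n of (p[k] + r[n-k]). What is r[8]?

   n    0    1    2    3    4    5    6    7    8    9
r[n]    0    3    7   10   14   17   21   24   28   31

28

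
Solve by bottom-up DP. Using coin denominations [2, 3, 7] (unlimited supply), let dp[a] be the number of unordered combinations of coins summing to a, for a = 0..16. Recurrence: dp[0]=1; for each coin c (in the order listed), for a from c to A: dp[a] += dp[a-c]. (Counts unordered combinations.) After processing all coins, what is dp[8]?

2

after  coin     0     1     2     3     4     5     6     7     8     9    10    11    12    13    14    15    16
          2     1     0     1     0     1     0     1     0     1     0     1     0     1     0     1     0     1
          3     1     0     1     1     1     1     2     1     2     2     2     2     3     2     3     3     3
          7     1     0     1     1     1     1     2     2     2     3     3     3     4     4     5     5     6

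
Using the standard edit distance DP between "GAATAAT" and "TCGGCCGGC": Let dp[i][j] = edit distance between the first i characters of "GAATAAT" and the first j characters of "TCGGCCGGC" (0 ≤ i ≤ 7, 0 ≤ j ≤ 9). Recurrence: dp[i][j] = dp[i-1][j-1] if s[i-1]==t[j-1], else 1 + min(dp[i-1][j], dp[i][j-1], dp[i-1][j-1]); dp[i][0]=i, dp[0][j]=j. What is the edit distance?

8

   ''  T  C  G  G  C  C  G  G  C
''  0  1  2  3  4  5  6  7  8  9
 G  1  1  2  2  3  4  5  6  7  8
 A  2  2  2  3  3  4  5  6  7  8
 A  3  3  3  3  4  4  5  6  7  8
 T  4  3  4  4  4  5  5  6  7  8
 A  5  4  4  5  5  5  6  6  7  8
 A  6  5  5  5  6  6  6  7  7  8
 T  7  6  6  6  6  7  7  7  8  8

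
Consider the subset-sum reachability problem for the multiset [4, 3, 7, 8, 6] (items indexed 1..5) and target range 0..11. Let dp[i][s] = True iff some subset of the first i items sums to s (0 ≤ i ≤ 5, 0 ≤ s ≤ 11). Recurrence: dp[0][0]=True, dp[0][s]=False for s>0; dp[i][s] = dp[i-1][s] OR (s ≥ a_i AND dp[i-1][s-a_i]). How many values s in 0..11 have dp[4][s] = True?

i\s   0   1   2   3   4   5   6   7   8   9  10  11
  0   T   F   F   F   F   F   F   F   F   F   F   F
  1   T   F   F   F   T   F   F   F   F   F   F   F
  2   T   F   F   T   T   F   F   T   F   F   F   F
  3   T   F   F   T   T   F   F   T   F   F   T   T
  4   T   F   F   T   T   F   F   T   T   F   T   T
  5   T   F   F   T   T   F   T   T   T   T   T   T

7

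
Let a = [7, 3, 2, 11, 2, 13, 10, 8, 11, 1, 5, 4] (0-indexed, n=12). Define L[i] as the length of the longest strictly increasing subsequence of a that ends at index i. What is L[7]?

   i    0    1    2    3    4    5    6    7    8    9   10   11
a[i]    7    3    2   11    2   13   10    8   11    1    5    4
L[i]    1    1    1    2    1    3    2    2    3    1    2    2

2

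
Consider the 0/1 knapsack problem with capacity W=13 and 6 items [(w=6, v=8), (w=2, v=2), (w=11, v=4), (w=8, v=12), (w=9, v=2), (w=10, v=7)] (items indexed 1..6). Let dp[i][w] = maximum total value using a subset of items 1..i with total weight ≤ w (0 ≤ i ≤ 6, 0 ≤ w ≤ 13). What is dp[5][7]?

8

i\w   0   1   2   3   4   5   6   7   8   9  10  11  12  13
  0   0   0   0   0   0   0   0   0   0   0   0   0   0   0
  1   0   0   0   0   0   0   8   8   8   8   8   8   8   8
  2   0   0   2   2   2   2   8   8  10  10  10  10  10  10
  3   0   0   2   2   2   2   8   8  10  10  10  10  10  10
  4   0   0   2   2   2   2   8   8  12  12  14  14  14  14
  5   0   0   2   2   2   2   8   8  12  12  14  14  14  14
  6   0   0   2   2   2   2   8   8  12  12  14  14  14  14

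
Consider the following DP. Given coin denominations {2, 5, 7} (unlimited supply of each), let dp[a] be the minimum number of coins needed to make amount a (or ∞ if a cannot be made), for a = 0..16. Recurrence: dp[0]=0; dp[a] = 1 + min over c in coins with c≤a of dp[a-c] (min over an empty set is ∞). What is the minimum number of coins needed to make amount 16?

 a  0  1  2  3  4  5  6  7  8  9 10 11 12 13 14 15 16
dp  0  -  1  -  2  1  3  1  4  2  2  3  2  4  2  3  3
(- denotes ∞ / unreachable)

3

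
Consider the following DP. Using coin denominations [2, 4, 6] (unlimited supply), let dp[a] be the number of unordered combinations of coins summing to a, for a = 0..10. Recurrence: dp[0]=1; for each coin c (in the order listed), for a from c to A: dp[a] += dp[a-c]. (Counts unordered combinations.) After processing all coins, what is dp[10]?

5

after  coin     0     1     2     3     4     5     6     7     8     9    10
          2     1     0     1     0     1     0     1     0     1     0     1
          4     1     0     1     0     2     0     2     0     3     0     3
          6     1     0     1     0     2     0     3     0     4     0     5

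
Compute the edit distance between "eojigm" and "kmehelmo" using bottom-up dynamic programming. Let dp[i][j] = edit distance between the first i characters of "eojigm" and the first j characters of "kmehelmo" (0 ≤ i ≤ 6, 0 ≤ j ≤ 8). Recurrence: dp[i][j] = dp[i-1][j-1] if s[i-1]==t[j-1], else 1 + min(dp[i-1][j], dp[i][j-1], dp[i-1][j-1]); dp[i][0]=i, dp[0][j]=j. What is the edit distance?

7

   ''  k  m  e  h  e  l  m  o
''  0  1  2  3  4  5  6  7  8
 e  1  1  2  2  3  4  5  6  7
 o  2  2  2  3  3  4  5  6  6
 j  3  3  3  3  4  4  5  6  7
 i  4  4  4  4  4  5  5  6  7
 g  5  5  5  5  5  5  6  6  7
 m  6  6  5  6  6  6  6  6  7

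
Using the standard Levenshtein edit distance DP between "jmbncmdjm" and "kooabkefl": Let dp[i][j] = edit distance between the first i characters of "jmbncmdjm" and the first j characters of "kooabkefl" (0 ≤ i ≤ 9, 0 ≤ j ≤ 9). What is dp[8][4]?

   ''  k  o  o  a  b  k  e  f  l
''  0  1  2  3  4  5  6  7  8  9
 j  1  1  2  3  4  5  6  7  8  9
 m  2  2  2  3  4  5  6  7  8  9
 b  3  3  3  3  4  4  5  6  7  8
 n  4  4  4  4  4  5  5  6  7  8
 c  5  5  5  5  5  5  6  6  7  8
 m  6  6  6  6  6  6  6  7  7  8
 d  7  7  7  7  7  7  7  7  8  8
 j  8  8  8  8  8  8  8  8  8  9
 m  9  9  9  9  9  9  9  9  9  9

8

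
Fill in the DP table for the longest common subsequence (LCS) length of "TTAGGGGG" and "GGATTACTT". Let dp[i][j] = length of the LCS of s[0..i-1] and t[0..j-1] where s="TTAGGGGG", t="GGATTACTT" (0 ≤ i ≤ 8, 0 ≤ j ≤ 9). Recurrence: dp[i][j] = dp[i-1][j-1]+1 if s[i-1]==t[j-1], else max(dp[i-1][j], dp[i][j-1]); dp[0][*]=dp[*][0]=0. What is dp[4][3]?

   ''  G  G  A  T  T  A  C  T  T
''  0  0  0  0  0  0  0  0  0  0
 T  0  0  0  0  1  1  1  1  1  1
 T  0  0  0  0  1  2  2  2  2  2
 A  0  0  0  1  1  2  3  3  3  3
 G  0  1  1  1  1  2  3  3  3  3
 G  0  1  2  2  2  2  3  3  3  3
 G  0  1  2  2  2  2  3  3  3  3
 G  0  1  2  2  2  2  3  3  3  3
 G  0  1  2  2  2  2  3  3  3  3

1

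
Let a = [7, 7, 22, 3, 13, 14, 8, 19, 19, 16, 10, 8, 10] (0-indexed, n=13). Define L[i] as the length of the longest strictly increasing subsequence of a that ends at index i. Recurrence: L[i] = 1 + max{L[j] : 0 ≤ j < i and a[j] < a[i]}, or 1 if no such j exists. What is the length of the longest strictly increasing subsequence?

4

   i    0    1    2    3    4    5    6    7    8    9   10   11   12
a[i]    7    7   22    3   13   14    8   19   19   16   10    8   10
L[i]    1    1    2    1    2    3    2    4    4    4    3    2    3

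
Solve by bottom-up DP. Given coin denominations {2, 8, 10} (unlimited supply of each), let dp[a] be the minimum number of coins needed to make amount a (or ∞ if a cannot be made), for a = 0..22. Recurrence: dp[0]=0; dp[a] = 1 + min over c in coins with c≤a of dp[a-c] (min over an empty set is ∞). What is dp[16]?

 a  0  1  2  3  4  5  6  7  8  9 10 11 12 13 14 15 16 17 18 19 20 21 22
dp  0  -  1  -  2  -  3  -  1  -  1  -  2  -  3  -  2  -  2  -  2  -  3
(- denotes ∞ / unreachable)

2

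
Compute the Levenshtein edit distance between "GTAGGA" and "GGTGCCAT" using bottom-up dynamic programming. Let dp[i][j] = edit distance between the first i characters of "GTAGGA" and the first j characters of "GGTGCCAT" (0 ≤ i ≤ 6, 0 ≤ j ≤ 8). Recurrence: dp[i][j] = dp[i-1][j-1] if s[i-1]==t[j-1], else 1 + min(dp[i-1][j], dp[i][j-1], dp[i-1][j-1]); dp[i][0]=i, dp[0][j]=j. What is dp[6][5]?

   ''  G  G  T  G  C  C  A  T
''  0  1  2  3  4  5  6  7  8
 G  1  0  1  2  3  4  5  6  7
 T  2  1  1  1  2  3  4  5  6
 A  3  2  2  2  2  3  4  4  5
 G  4  3  2  3  2  3  4  5  5
 G  5  4  3  3  3  3  4  5  6
 A  6  5  4  4  4  4  4  4  5

4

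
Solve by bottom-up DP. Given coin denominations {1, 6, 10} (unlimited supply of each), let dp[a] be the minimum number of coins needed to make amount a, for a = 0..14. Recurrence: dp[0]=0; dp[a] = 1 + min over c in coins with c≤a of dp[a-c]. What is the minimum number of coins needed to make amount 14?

 a  0  1  2  3  4  5  6  7  8  9 10 11 12 13 14
dp  0  1  2  3  4  5  1  2  3  4  1  2  2  3  4

4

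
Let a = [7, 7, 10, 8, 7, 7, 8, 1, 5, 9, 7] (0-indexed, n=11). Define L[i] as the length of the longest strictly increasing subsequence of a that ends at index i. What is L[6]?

   i    0    1    2    3    4    5    6    7    8    9   10
a[i]    7    7   10    8    7    7    8    1    5    9    7
L[i]    1    1    2    2    1    1    2    1    2    3    3

2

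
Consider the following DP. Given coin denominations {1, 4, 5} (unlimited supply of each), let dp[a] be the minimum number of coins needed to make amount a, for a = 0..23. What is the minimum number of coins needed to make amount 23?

 a  0  1  2  3  4  5  6  7  8  9 10 11 12 13 14 15 16 17 18 19 20 21 22 23
dp  0  1  2  3  1  1  2  3  2  2  2  3  3  3  3  3  4  4  4  4  4  5  5  5

5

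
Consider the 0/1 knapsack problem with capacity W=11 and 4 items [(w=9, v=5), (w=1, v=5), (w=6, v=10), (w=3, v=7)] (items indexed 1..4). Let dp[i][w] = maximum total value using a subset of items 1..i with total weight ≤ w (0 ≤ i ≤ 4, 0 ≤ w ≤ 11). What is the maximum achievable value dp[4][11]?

22

i\w   0   1   2   3   4   5   6   7   8   9  10  11
  0   0   0   0   0   0   0   0   0   0   0   0   0
  1   0   0   0   0   0   0   0   0   0   5   5   5
  2   0   5   5   5   5   5   5   5   5   5  10  10
  3   0   5   5   5   5   5  10  15  15  15  15  15
  4   0   5   5   7  12  12  12  15  15  17  22  22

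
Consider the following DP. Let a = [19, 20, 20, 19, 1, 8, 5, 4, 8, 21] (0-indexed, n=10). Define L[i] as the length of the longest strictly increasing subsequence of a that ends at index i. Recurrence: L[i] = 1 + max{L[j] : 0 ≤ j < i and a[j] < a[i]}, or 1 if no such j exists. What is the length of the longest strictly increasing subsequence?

   i    0    1    2    3    4    5    6    7    8    9
a[i]   19   20   20   19    1    8    5    4    8   21
L[i]    1    2    2    1    1    2    2    2    3    4

4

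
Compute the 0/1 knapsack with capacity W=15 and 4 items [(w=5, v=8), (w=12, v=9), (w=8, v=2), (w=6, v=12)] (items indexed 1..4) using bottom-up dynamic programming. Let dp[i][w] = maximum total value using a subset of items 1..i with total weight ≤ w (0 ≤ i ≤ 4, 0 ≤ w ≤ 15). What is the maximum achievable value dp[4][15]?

20

i\w   0   1   2   3   4   5   6   7   8   9  10  11  12  13  14  15
  0   0   0   0   0   0   0   0   0   0   0   0   0   0   0   0   0
  1   0   0   0   0   0   8   8   8   8   8   8   8   8   8   8   8
  2   0   0   0   0   0   8   8   8   8   8   8   8   9   9   9   9
  3   0   0   0   0   0   8   8   8   8   8   8   8   9  10  10  10
  4   0   0   0   0   0   8  12  12  12  12  12  20  20  20  20  20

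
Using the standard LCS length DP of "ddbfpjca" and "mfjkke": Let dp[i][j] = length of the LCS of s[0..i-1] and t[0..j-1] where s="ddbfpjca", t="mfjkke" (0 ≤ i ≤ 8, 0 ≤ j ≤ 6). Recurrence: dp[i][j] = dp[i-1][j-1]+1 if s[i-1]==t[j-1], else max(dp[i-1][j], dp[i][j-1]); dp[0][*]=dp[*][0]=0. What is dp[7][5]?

2

   ''  m  f  j  k  k  e
''  0  0  0  0  0  0  0
 d  0  0  0  0  0  0  0
 d  0  0  0  0  0  0  0
 b  0  0  0  0  0  0  0
 f  0  0  1  1  1  1  1
 p  0  0  1  1  1  1  1
 j  0  0  1  2  2  2  2
 c  0  0  1  2  2  2  2
 a  0  0  1  2  2  2  2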